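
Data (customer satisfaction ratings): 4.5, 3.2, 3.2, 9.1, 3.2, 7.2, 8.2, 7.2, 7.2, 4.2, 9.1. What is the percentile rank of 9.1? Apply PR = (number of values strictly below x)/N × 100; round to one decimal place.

81.8

N = 11.
Strictly below 9.1: 9. Equal to 9.1: 2.
PR = 9/11 × 100 = 81.8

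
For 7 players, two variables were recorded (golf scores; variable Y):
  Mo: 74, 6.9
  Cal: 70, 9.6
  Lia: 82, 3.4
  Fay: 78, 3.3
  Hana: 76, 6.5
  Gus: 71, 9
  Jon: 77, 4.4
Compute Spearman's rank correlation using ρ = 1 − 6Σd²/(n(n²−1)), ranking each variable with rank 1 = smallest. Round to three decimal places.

-0.964

Ranks of variable 1: 3, 1, 7, 6, 4, 2, 5
Ranks of variable 2: 5, 7, 2, 1, 4, 6, 3
d = r₁ − r₂: -2, -6, 5, 5, 0, -4, 2
d²: 4, 36, 25, 25, 0, 16, 4; Σd² = 110
ρ = 1 − 6·110/(7·48) = 1 − 660/336 = -0.964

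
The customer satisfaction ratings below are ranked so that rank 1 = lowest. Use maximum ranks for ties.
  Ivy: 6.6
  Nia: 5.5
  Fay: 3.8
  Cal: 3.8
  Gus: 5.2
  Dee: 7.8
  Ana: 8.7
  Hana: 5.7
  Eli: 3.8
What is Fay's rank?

3

Sorted (ascending): 3.8, 3.8, 3.8, 5.2, 5.5, 5.7, 6.6, 7.8, 8.7
The 3 values of 3.8 occupy positions 1–3 → each gets rank 3.
Fay has value 3.8 → rank 3.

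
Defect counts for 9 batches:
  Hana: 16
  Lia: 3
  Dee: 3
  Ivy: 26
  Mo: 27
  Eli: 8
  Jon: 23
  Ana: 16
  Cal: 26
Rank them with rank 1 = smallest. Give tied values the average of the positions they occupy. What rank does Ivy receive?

Sorted (ascending): 3, 3, 8, 16, 16, 23, 26, 26, 27
The 2 values of 3 occupy positions 1–2 → average rank (1+2)/2 = 1.5.
The 2 values of 16 occupy positions 4–5 → average rank (4+5)/2 = 4.5.
The 2 values of 26 occupy positions 7–8 → average rank (7+8)/2 = 7.5.
Ivy has value 26 → rank 7.5.

7.5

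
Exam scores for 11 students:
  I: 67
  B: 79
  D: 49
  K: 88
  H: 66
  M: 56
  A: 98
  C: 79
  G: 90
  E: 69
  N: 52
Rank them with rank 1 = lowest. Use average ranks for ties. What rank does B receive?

7.5

Sorted (ascending): 49, 52, 56, 66, 67, 69, 79, 79, 88, 90, 98
The 2 values of 79 occupy positions 7–8 → average rank (7+8)/2 = 7.5.
B has value 79 → rank 7.5.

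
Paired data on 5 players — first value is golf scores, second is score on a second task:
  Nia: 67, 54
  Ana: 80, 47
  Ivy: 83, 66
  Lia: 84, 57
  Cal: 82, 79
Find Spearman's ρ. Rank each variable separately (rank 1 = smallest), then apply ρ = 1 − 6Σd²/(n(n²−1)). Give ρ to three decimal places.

Ranks of variable 1: 1, 2, 4, 5, 3
Ranks of variable 2: 2, 1, 4, 3, 5
d = r₁ − r₂: -1, 1, 0, 2, -2
d²: 1, 1, 0, 4, 4; Σd² = 10
ρ = 1 − 6·10/(5·24) = 1 − 60/120 = 0.500

0.500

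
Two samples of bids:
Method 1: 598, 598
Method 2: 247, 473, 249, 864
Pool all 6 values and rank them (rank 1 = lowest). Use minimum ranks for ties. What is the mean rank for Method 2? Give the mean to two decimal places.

3.00

Sorted (ascending): 247, 249, 473, 598, 598, 864
The 2 values of 598 occupy positions 4–5 → each gets rank 4.
Method 2 values → pooled ranks: 247→1, 473→3, 249→2, 864→6
Mean rank = (1 + 3 + 2 + 6) / 4 = 3.00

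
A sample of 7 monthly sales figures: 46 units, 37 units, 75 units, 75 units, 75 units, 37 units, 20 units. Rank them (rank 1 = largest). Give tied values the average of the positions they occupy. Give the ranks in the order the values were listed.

4, 5.5, 2, 2, 2, 5.5, 7

Sorted (descending): 75, 75, 75, 46, 37, 37, 20
The 3 values of 75 occupy positions 1–3 → average rank 2.
The 2 values of 37 occupy positions 5–6 → average rank (5+6)/2 = 5.5.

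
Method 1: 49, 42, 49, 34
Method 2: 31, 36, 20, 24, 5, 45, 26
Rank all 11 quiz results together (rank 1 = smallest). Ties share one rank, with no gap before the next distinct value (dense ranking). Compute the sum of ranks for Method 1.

34

Sorted (ascending): 5, 20, 24, 26, 31, 34, 36, 42, 45, 49, 49
The 2 values of 49 share dense rank 10.
Remaining distinct values take the next consecutive integers.
Method 1 values → pooled ranks: 49→10, 42→8, 49→10, 34→6
Rank sum = 10 + 8 + 10 + 6 = 34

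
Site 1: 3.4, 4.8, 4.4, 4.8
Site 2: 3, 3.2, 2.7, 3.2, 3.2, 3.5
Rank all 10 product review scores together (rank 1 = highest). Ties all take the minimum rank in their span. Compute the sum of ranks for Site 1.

10

Sorted (descending): 4.8, 4.8, 4.4, 3.5, 3.4, 3.2, 3.2, 3.2, 3, 2.7
The 2 values of 4.8 occupy positions 1–2 → each gets rank 1.
The 3 values of 3.2 occupy positions 6–8 → each gets rank 6.
Site 1 values → pooled ranks: 3.4→5, 4.8→1, 4.4→3, 4.8→1
Rank sum = 5 + 1 + 3 + 1 = 10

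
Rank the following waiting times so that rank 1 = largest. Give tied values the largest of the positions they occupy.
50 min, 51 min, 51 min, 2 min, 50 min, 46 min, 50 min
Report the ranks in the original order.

5, 2, 2, 7, 5, 6, 5

Sorted (descending): 51, 51, 50, 50, 50, 46, 2
The 2 values of 51 occupy positions 1–2 → each gets rank 2.
The 3 values of 50 occupy positions 3–5 → each gets rank 5.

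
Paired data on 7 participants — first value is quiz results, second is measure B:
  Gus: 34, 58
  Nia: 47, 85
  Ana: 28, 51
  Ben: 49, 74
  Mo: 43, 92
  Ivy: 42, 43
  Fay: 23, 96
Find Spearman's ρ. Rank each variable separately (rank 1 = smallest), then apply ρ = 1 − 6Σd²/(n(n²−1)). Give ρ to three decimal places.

0.000

Ranks of variable 1: 3, 6, 2, 7, 5, 4, 1
Ranks of variable 2: 3, 5, 2, 4, 6, 1, 7
d = r₁ − r₂: 0, 1, 0, 3, -1, 3, -6
d²: 0, 1, 0, 9, 1, 9, 36; Σd² = 56
ρ = 1 − 6·56/(7·48) = 1 − 336/336 = 0.000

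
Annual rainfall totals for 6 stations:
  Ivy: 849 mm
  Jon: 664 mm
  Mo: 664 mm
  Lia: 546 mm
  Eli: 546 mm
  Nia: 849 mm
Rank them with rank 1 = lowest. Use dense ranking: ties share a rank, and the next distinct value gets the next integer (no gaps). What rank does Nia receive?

3

Sorted (ascending): 546, 546, 664, 664, 849, 849
The 2 values of 546 share dense rank 1.
The 2 values of 664 share dense rank 2.
The 2 values of 849 share dense rank 3.
Nia has value 849 mm → rank 3.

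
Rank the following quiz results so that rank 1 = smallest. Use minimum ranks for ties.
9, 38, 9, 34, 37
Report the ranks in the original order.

1, 5, 1, 3, 4

Sorted (ascending): 9, 9, 34, 37, 38
The 2 values of 9 occupy positions 1–2 → each gets rank 1.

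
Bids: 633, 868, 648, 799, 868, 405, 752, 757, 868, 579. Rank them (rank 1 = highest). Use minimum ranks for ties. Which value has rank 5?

Sorted (descending): 868, 868, 868, 799, 757, 752, 648, 633, 579, 405
The 3 values of 868 occupy positions 1–3 → each gets rank 1.
Rank 5 → value 757.

757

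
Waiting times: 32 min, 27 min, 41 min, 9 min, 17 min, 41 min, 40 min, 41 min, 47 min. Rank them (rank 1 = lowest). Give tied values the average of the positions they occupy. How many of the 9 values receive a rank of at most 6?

5

Sorted (ascending): 9, 17, 27, 32, 40, 41, 41, 41, 47
The 3 values of 41 occupy positions 6–8 → average rank 7.
Ranks ≤ 6: {1, 2, 3, 4, 5} → 5 values.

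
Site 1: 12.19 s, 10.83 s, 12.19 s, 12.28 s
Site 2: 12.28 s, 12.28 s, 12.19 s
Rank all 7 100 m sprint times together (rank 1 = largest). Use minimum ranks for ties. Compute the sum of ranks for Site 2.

Sorted (descending): 12.28, 12.28, 12.28, 12.19, 12.19, 12.19, 10.83
The 3 values of 12.28 occupy positions 1–3 → each gets rank 1.
The 3 values of 12.19 occupy positions 4–6 → each gets rank 4.
Site 2 values → pooled ranks: 12.28→1, 12.28→1, 12.19→4
Rank sum = 1 + 1 + 4 = 6

6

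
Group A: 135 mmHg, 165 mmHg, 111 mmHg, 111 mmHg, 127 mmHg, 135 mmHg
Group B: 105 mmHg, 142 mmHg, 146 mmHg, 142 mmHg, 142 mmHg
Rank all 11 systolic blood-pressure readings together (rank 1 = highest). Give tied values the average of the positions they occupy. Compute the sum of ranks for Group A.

41

Sorted (descending): 165, 146, 142, 142, 142, 135, 135, 127, 111, 111, 105
The 3 values of 142 occupy positions 3–5 → average rank 4.
The 2 values of 135 occupy positions 6–7 → average rank (6+7)/2 = 6.5.
The 2 values of 111 occupy positions 9–10 → average rank (9+10)/2 = 9.5.
Group A values → pooled ranks: 135→6.5, 165→1, 111→9.5, 111→9.5, 127→8, 135→6.5
Rank sum = 6.5 + 1 + 9.5 + 9.5 + 8 + 6.5 = 41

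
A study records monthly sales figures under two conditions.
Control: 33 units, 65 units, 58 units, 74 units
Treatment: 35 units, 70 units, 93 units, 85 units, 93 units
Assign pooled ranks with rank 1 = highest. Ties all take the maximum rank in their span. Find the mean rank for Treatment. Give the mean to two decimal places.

Sorted (descending): 93, 93, 85, 74, 70, 65, 58, 35, 33
The 2 values of 93 occupy positions 1–2 → each gets rank 2.
Treatment values → pooled ranks: 35→8, 70→5, 93→2, 85→3, 93→2
Mean rank = (8 + 5 + 2 + 3 + 2) / 5 = 4.00

4.00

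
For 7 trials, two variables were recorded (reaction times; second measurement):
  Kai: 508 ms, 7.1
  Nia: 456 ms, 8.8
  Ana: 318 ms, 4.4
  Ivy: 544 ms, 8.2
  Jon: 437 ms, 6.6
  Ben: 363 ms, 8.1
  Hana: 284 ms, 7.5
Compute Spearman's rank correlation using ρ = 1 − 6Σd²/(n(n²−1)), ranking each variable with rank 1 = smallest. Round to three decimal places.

0.429

Ranks of variable 1: 6, 5, 2, 7, 4, 3, 1
Ranks of variable 2: 3, 7, 1, 6, 2, 5, 4
d = r₁ − r₂: 3, -2, 1, 1, 2, -2, -3
d²: 9, 4, 1, 1, 4, 4, 9; Σd² = 32
ρ = 1 − 6·32/(7·48) = 1 − 192/336 = 0.429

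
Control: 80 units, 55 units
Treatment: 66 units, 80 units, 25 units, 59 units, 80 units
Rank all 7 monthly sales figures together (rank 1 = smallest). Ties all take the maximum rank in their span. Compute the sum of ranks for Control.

Sorted (ascending): 25, 55, 59, 66, 80, 80, 80
The 3 values of 80 occupy positions 5–7 → each gets rank 7.
Control values → pooled ranks: 80→7, 55→2
Rank sum = 7 + 2 = 9

9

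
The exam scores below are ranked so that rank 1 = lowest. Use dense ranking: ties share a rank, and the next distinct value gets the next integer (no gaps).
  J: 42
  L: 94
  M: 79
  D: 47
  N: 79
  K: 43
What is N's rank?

4

Sorted (ascending): 42, 43, 47, 79, 79, 94
The 2 values of 79 share dense rank 4.
Remaining distinct values take the next consecutive integers.
N has value 79 → rank 4.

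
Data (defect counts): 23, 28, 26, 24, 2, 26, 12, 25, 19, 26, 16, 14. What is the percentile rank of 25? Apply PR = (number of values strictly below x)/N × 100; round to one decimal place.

58.3

N = 12.
Strictly below 25: 7. Equal to 25: 1.
PR = 7/12 × 100 = 58.3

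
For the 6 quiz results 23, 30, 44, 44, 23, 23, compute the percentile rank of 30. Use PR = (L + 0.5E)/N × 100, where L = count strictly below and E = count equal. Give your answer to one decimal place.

58.3

N = 6.
Strictly below 30: 3. Equal to 30: 1.
PR = (3 + 0.5·1)/6 × 100 = 58.3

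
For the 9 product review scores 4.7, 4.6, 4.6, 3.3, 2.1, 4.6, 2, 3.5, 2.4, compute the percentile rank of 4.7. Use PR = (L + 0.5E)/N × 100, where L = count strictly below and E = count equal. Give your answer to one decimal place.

N = 9.
Strictly below 4.7: 8. Equal to 4.7: 1.
PR = (8 + 0.5·1)/9 × 100 = 94.4

94.4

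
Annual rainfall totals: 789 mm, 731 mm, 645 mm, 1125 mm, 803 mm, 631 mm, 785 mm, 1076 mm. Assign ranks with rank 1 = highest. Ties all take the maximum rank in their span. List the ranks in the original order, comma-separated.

4, 6, 7, 1, 3, 8, 5, 2

Sorted (descending): 1125, 1076, 803, 789, 785, 731, 645, 631
No ties — each value takes its position as its rank.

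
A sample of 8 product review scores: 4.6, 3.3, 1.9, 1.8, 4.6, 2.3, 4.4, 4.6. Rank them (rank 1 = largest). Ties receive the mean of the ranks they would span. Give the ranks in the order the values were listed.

2, 5, 7, 8, 2, 6, 4, 2

Sorted (descending): 4.6, 4.6, 4.6, 4.4, 3.3, 2.3, 1.9, 1.8
The 3 values of 4.6 occupy positions 1–3 → average rank 2.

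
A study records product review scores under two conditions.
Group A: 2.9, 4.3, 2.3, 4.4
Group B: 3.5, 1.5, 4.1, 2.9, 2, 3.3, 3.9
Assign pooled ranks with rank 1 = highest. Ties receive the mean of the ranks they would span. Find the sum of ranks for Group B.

46.5

Sorted (descending): 4.4, 4.3, 4.1, 3.9, 3.5, 3.3, 2.9, 2.9, 2.3, 2, 1.5
The 2 values of 2.9 occupy positions 7–8 → average rank (7+8)/2 = 7.5.
Group B values → pooled ranks: 3.5→5, 1.5→11, 4.1→3, 2.9→7.5, 2→10, 3.3→6, 3.9→4
Rank sum = 5 + 11 + 3 + 7.5 + 10 + 6 + 4 = 46.5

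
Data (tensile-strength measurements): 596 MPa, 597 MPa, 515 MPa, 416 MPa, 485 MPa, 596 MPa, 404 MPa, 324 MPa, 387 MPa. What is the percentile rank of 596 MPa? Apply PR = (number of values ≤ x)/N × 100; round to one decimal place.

88.9

N = 9.
Strictly below 596: 6. Equal to 596: 2.
PR = 8/9 × 100 = 88.9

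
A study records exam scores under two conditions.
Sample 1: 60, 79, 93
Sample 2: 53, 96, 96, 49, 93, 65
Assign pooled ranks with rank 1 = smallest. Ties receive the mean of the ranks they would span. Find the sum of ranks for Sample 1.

14.5

Sorted (ascending): 49, 53, 60, 65, 79, 93, 93, 96, 96
The 2 values of 93 occupy positions 6–7 → average rank (6+7)/2 = 6.5.
The 2 values of 96 occupy positions 8–9 → average rank (8+9)/2 = 8.5.
Sample 1 values → pooled ranks: 60→3, 79→5, 93→6.5
Rank sum = 3 + 5 + 6.5 = 14.5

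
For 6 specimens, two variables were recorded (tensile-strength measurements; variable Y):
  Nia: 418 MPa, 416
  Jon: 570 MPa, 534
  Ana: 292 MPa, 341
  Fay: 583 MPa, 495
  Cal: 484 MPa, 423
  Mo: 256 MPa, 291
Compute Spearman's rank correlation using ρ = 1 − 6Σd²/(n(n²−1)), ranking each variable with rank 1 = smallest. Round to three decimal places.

0.943

Ranks of variable 1: 3, 5, 2, 6, 4, 1
Ranks of variable 2: 3, 6, 2, 5, 4, 1
d = r₁ − r₂: 0, -1, 0, 1, 0, 0
d²: 0, 1, 0, 1, 0, 0; Σd² = 2
ρ = 1 − 6·2/(6·35) = 1 − 12/210 = 0.943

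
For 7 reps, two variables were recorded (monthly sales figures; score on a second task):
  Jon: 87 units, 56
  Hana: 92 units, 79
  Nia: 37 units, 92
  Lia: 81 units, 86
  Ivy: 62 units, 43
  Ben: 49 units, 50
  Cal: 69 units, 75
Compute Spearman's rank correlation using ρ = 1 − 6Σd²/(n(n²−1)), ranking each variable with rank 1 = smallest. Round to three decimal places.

Ranks of variable 1: 6, 7, 1, 5, 3, 2, 4
Ranks of variable 2: 3, 5, 7, 6, 1, 2, 4
d = r₁ − r₂: 3, 2, -6, -1, 2, 0, 0
d²: 9, 4, 36, 1, 4, 0, 0; Σd² = 54
ρ = 1 − 6·54/(7·48) = 1 − 324/336 = 0.036

0.036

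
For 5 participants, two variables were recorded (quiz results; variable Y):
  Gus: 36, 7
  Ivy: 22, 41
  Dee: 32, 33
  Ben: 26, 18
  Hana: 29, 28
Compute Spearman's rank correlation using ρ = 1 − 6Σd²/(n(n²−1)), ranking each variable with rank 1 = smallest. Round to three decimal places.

-0.600

Ranks of variable 1: 5, 1, 4, 2, 3
Ranks of variable 2: 1, 5, 4, 2, 3
d = r₁ − r₂: 4, -4, 0, 0, 0
d²: 16, 16, 0, 0, 0; Σd² = 32
ρ = 1 − 6·32/(5·24) = 1 − 192/120 = -0.600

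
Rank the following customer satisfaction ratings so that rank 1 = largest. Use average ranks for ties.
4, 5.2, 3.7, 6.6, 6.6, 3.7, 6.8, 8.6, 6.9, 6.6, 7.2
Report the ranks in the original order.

Sorted (descending): 8.6, 7.2, 6.9, 6.8, 6.6, 6.6, 6.6, 5.2, 4, 3.7, 3.7
The 3 values of 6.6 occupy positions 5–7 → average rank 6.
The 2 values of 3.7 occupy positions 10–11 → average rank (10+11)/2 = 10.5.

9, 8, 10.5, 6, 6, 10.5, 4, 1, 3, 6, 2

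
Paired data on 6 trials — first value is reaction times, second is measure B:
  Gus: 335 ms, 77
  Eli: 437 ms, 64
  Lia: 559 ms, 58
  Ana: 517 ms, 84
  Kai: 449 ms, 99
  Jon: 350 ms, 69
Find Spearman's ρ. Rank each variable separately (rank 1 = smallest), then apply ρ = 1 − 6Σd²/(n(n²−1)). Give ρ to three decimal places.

-0.143

Ranks of variable 1: 1, 3, 6, 5, 4, 2
Ranks of variable 2: 4, 2, 1, 5, 6, 3
d = r₁ − r₂: -3, 1, 5, 0, -2, -1
d²: 9, 1, 25, 0, 4, 1; Σd² = 40
ρ = 1 − 6·40/(6·35) = 1 − 240/210 = -0.143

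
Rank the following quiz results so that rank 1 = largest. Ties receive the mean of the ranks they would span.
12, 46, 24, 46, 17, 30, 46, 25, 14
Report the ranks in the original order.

Sorted (descending): 46, 46, 46, 30, 25, 24, 17, 14, 12
The 3 values of 46 occupy positions 1–3 → average rank 2.

9, 2, 6, 2, 7, 4, 2, 5, 8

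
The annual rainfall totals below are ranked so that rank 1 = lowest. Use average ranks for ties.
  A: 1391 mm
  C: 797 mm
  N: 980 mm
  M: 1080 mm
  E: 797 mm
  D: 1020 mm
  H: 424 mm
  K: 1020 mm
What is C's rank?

Sorted (ascending): 424, 797, 797, 980, 1020, 1020, 1080, 1391
The 2 values of 797 occupy positions 2–3 → average rank (2+3)/2 = 2.5.
The 2 values of 1020 occupy positions 5–6 → average rank (5+6)/2 = 5.5.
C has value 797 mm → rank 2.5.

2.5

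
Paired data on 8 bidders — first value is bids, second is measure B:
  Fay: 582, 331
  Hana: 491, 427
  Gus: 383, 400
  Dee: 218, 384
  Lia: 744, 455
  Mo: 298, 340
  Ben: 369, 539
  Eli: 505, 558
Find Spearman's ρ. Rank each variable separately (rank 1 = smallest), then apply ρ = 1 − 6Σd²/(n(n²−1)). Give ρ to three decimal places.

0.238

Ranks of variable 1: 7, 5, 4, 1, 8, 2, 3, 6
Ranks of variable 2: 1, 5, 4, 3, 6, 2, 7, 8
d = r₁ − r₂: 6, 0, 0, -2, 2, 0, -4, -2
d²: 36, 0, 0, 4, 4, 0, 16, 4; Σd² = 64
ρ = 1 − 6·64/(8·63) = 1 − 384/504 = 0.238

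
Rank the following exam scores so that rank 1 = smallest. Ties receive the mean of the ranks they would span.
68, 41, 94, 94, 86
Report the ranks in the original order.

Sorted (ascending): 41, 68, 86, 94, 94
The 2 values of 94 occupy positions 4–5 → average rank (4+5)/2 = 4.5.

2, 1, 4.5, 4.5, 3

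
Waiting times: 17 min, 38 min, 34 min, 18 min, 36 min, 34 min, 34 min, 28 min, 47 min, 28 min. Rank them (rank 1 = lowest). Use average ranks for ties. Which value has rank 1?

Sorted (ascending): 17, 18, 28, 28, 34, 34, 34, 36, 38, 47
The 2 values of 28 occupy positions 3–4 → average rank (3+4)/2 = 3.5.
The 3 values of 34 occupy positions 5–7 → average rank 6.
Rank 1 → value 17.

17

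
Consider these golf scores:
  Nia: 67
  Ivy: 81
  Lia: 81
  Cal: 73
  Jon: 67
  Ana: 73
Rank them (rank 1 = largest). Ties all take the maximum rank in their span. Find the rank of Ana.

Sorted (descending): 81, 81, 73, 73, 67, 67
The 2 values of 81 occupy positions 1–2 → each gets rank 2.
The 2 values of 73 occupy positions 3–4 → each gets rank 4.
The 2 values of 67 occupy positions 5–6 → each gets rank 6.
Ana has value 73 → rank 4.

4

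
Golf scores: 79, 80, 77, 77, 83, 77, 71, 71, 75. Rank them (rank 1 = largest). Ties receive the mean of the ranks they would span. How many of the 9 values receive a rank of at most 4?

Sorted (descending): 83, 80, 79, 77, 77, 77, 75, 71, 71
The 3 values of 77 occupy positions 4–6 → average rank 5.
The 2 values of 71 occupy positions 8–9 → average rank (8+9)/2 = 8.5.
Ranks ≤ 4: {1, 2, 3} → 3 values.

3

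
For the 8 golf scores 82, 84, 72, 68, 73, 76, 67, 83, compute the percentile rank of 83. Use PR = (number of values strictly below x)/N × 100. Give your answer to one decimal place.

75.0

N = 8.
Strictly below 83: 6. Equal to 83: 1.
PR = 6/8 × 100 = 75.0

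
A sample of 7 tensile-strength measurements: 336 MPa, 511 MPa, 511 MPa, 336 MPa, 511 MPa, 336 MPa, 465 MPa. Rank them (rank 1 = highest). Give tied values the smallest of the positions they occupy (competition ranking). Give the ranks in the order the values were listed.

5, 1, 1, 5, 1, 5, 4

Sorted (descending): 511, 511, 511, 465, 336, 336, 336
The 3 values of 511 occupy positions 1–3 → each gets rank 1.
The 3 values of 336 occupy positions 5–7 → each gets rank 5.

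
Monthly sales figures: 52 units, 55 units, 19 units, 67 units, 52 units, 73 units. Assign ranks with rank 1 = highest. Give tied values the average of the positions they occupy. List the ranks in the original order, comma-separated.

4.5, 3, 6, 2, 4.5, 1

Sorted (descending): 73, 67, 55, 52, 52, 19
The 2 values of 52 occupy positions 4–5 → average rank (4+5)/2 = 4.5.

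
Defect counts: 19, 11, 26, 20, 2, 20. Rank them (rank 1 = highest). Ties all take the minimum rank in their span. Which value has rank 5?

Sorted (descending): 26, 20, 20, 19, 11, 2
The 2 values of 20 occupy positions 2–3 → each gets rank 2.
Rank 5 → value 11.

11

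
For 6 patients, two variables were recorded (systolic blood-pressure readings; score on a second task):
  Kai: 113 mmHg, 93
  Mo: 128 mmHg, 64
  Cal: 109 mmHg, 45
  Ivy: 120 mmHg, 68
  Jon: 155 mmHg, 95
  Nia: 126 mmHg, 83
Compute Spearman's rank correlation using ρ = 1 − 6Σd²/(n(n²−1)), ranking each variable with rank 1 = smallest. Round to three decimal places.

0.486

Ranks of variable 1: 2, 5, 1, 3, 6, 4
Ranks of variable 2: 5, 2, 1, 3, 6, 4
d = r₁ − r₂: -3, 3, 0, 0, 0, 0
d²: 9, 9, 0, 0, 0, 0; Σd² = 18
ρ = 1 − 6·18/(6·35) = 1 − 108/210 = 0.486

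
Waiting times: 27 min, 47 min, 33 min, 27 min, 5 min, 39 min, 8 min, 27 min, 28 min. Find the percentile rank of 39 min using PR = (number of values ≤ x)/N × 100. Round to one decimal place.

88.9

N = 9.
Strictly below 39: 7. Equal to 39: 1.
PR = 8/9 × 100 = 88.9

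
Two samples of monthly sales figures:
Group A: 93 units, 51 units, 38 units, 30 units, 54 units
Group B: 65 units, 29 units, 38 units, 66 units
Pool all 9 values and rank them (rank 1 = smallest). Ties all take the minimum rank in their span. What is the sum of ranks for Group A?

25

Sorted (ascending): 29, 30, 38, 38, 51, 54, 65, 66, 93
The 2 values of 38 occupy positions 3–4 → each gets rank 3.
Group A values → pooled ranks: 93→9, 51→5, 38→3, 30→2, 54→6
Rank sum = 9 + 5 + 3 + 2 + 6 = 25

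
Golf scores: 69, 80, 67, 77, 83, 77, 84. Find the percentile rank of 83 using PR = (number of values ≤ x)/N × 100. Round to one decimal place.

85.7

N = 7.
Strictly below 83: 5. Equal to 83: 1.
PR = 6/7 × 100 = 85.7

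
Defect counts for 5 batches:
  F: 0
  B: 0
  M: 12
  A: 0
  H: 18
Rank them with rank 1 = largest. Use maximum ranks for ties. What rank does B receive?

5

Sorted (descending): 18, 12, 0, 0, 0
The 3 values of 0 occupy positions 3–5 → each gets rank 5.
B has value 0 → rank 5.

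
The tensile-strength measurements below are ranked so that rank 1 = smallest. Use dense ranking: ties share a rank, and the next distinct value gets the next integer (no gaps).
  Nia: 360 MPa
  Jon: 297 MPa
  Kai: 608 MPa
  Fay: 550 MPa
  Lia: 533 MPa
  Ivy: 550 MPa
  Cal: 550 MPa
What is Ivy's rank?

Sorted (ascending): 297, 360, 533, 550, 550, 550, 608
The 3 values of 550 share dense rank 4.
Remaining distinct values take the next consecutive integers.
Ivy has value 550 MPa → rank 4.

4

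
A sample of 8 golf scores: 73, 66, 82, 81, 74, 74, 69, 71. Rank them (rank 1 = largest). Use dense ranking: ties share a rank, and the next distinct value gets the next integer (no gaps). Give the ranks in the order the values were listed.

Sorted (descending): 82, 81, 74, 74, 73, 71, 69, 66
The 2 values of 74 share dense rank 3.
Remaining distinct values take the next consecutive integers.

4, 7, 1, 2, 3, 3, 6, 5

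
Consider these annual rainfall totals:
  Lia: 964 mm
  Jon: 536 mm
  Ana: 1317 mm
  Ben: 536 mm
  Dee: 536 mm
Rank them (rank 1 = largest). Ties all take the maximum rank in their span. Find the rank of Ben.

5

Sorted (descending): 1317, 964, 536, 536, 536
The 3 values of 536 occupy positions 3–5 → each gets rank 5.
Ben has value 536 mm → rank 5.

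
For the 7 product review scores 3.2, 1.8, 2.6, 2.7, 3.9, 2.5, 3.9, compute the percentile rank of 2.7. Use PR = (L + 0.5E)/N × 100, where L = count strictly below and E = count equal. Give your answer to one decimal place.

50.0

N = 7.
Strictly below 2.7: 3. Equal to 2.7: 1.
PR = (3 + 0.5·1)/7 × 100 = 50.0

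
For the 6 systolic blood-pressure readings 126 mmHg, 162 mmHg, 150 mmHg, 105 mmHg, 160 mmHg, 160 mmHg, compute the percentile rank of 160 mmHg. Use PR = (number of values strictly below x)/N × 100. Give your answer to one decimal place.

50.0

N = 6.
Strictly below 160: 3. Equal to 160: 2.
PR = 3/6 × 100 = 50.0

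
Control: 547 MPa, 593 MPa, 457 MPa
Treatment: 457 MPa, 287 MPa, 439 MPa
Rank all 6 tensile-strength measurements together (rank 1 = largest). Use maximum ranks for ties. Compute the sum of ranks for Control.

7

Sorted (descending): 593, 547, 457, 457, 439, 287
The 2 values of 457 occupy positions 3–4 → each gets rank 4.
Control values → pooled ranks: 547→2, 593→1, 457→4
Rank sum = 2 + 1 + 4 = 7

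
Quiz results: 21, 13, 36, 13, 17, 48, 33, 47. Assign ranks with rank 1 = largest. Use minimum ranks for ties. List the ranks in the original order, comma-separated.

Sorted (descending): 48, 47, 36, 33, 21, 17, 13, 13
The 2 values of 13 occupy positions 7–8 → each gets rank 7.

5, 7, 3, 7, 6, 1, 4, 2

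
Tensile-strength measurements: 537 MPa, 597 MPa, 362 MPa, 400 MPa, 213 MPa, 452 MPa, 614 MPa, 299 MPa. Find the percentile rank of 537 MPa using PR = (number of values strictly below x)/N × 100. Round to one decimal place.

N = 8.
Strictly below 537: 5. Equal to 537: 1.
PR = 5/8 × 100 = 62.5

62.5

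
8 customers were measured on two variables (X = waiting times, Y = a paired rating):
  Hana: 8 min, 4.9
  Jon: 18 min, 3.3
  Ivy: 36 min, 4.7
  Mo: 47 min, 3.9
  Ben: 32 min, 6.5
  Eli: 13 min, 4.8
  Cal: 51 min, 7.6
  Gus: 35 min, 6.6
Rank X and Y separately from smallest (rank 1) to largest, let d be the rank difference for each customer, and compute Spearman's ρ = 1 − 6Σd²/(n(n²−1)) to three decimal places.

Ranks of variable 1: 1, 3, 6, 7, 4, 2, 8, 5
Ranks of variable 2: 5, 1, 3, 2, 6, 4, 8, 7
d = r₁ − r₂: -4, 2, 3, 5, -2, -2, 0, -2
d²: 16, 4, 9, 25, 4, 4, 0, 4; Σd² = 66
ρ = 1 − 6·66/(8·63) = 1 − 396/504 = 0.214

0.214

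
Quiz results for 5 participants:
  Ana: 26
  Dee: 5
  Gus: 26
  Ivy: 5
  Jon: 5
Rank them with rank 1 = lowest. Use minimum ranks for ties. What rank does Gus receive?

4

Sorted (ascending): 5, 5, 5, 26, 26
The 3 values of 5 occupy positions 1–3 → each gets rank 1.
The 2 values of 26 occupy positions 4–5 → each gets rank 4.
Gus has value 26 → rank 4.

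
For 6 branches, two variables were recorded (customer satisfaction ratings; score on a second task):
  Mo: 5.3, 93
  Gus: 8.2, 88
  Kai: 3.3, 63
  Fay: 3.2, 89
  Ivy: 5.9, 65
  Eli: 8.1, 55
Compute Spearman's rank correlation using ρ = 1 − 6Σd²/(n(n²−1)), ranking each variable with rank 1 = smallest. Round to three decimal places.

-0.314

Ranks of variable 1: 3, 6, 2, 1, 4, 5
Ranks of variable 2: 6, 4, 2, 5, 3, 1
d = r₁ − r₂: -3, 2, 0, -4, 1, 4
d²: 9, 4, 0, 16, 1, 16; Σd² = 46
ρ = 1 − 6·46/(6·35) = 1 − 276/210 = -0.314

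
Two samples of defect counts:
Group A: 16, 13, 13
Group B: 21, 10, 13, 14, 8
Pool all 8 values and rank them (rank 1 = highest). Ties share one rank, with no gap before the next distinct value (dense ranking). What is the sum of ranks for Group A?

Sorted (descending): 21, 16, 14, 13, 13, 13, 10, 8
The 3 values of 13 share dense rank 4.
Remaining distinct values take the next consecutive integers.
Group A values → pooled ranks: 16→2, 13→4, 13→4
Rank sum = 2 + 4 + 4 = 10

10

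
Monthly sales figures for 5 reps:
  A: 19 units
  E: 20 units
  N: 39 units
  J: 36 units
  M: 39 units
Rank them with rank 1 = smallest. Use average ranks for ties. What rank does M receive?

4.5

Sorted (ascending): 19, 20, 36, 39, 39
The 2 values of 39 occupy positions 4–5 → average rank (4+5)/2 = 4.5.
M has value 39 units → rank 4.5.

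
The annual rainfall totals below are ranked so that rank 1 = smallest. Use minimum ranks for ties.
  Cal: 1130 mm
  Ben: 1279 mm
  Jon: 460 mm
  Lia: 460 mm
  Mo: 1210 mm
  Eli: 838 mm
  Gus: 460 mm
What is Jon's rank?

1

Sorted (ascending): 460, 460, 460, 838, 1130, 1210, 1279
The 3 values of 460 occupy positions 1–3 → each gets rank 1.
Jon has value 460 mm → rank 1.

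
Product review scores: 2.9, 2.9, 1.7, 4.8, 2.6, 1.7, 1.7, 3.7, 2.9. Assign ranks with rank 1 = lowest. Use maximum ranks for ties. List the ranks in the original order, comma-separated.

Sorted (ascending): 1.7, 1.7, 1.7, 2.6, 2.9, 2.9, 2.9, 3.7, 4.8
The 3 values of 1.7 occupy positions 1–3 → each gets rank 3.
The 3 values of 2.9 occupy positions 5–7 → each gets rank 7.

7, 7, 3, 9, 4, 3, 3, 8, 7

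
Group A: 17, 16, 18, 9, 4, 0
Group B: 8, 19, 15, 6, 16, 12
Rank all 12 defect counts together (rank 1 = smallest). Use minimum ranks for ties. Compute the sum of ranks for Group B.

40

Sorted (ascending): 0, 4, 6, 8, 9, 12, 15, 16, 16, 17, 18, 19
The 2 values of 16 occupy positions 8–9 → each gets rank 8.
Group B values → pooled ranks: 8→4, 19→12, 15→7, 6→3, 16→8, 12→6
Rank sum = 4 + 12 + 7 + 3 + 8 + 6 = 40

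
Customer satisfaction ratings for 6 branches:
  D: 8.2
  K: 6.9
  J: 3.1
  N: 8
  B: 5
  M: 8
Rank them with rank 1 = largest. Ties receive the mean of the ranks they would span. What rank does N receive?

Sorted (descending): 8.2, 8, 8, 6.9, 5, 3.1
The 2 values of 8 occupy positions 2–3 → average rank (2+3)/2 = 2.5.
N has value 8 → rank 2.5.

2.5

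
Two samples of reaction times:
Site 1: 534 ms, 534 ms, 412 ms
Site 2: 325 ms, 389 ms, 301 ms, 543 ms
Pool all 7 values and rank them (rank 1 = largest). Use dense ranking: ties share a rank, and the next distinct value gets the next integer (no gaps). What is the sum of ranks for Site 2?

16

Sorted (descending): 543, 534, 534, 412, 389, 325, 301
The 2 values of 534 share dense rank 2.
Remaining distinct values take the next consecutive integers.
Site 2 values → pooled ranks: 325→5, 389→4, 301→6, 543→1
Rank sum = 5 + 4 + 6 + 1 = 16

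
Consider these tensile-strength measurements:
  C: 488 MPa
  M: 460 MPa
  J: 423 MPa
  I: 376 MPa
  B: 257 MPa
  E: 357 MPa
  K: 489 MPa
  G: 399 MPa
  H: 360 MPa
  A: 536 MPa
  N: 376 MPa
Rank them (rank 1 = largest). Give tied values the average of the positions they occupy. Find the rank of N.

Sorted (descending): 536, 489, 488, 460, 423, 399, 376, 376, 360, 357, 257
The 2 values of 376 occupy positions 7–8 → average rank (7+8)/2 = 7.5.
N has value 376 MPa → rank 7.5.

7.5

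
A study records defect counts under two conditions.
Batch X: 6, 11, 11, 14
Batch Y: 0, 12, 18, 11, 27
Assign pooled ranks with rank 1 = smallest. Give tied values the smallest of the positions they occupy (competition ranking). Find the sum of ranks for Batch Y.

27

Sorted (ascending): 0, 6, 11, 11, 11, 12, 14, 18, 27
The 3 values of 11 occupy positions 3–5 → each gets rank 3.
Batch Y values → pooled ranks: 0→1, 12→6, 18→8, 11→3, 27→9
Rank sum = 1 + 6 + 8 + 3 + 9 = 27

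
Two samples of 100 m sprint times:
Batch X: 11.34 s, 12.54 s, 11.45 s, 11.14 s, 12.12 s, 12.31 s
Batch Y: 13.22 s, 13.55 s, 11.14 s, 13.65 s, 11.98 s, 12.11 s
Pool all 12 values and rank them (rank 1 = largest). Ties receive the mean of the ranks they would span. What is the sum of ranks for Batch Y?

32.5

Sorted (descending): 13.65, 13.55, 13.22, 12.54, 12.31, 12.12, 12.11, 11.98, 11.45, 11.34, 11.14, 11.14
The 2 values of 11.14 occupy positions 11–12 → average rank (11+12)/2 = 11.5.
Batch Y values → pooled ranks: 13.22→3, 13.55→2, 11.14→11.5, 13.65→1, 11.98→8, 12.11→7
Rank sum = 3 + 2 + 11.5 + 1 + 8 + 7 = 32.5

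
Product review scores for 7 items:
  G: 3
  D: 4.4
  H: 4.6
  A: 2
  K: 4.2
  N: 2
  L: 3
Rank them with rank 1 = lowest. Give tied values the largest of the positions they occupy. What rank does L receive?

4

Sorted (ascending): 2, 2, 3, 3, 4.2, 4.4, 4.6
The 2 values of 2 occupy positions 1–2 → each gets rank 2.
The 2 values of 3 occupy positions 3–4 → each gets rank 4.
L has value 3 → rank 4.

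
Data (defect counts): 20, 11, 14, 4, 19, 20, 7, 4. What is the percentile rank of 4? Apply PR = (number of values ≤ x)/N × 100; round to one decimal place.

N = 8.
Strictly below 4: 0. Equal to 4: 2.
PR = 2/8 × 100 = 25.0

25.0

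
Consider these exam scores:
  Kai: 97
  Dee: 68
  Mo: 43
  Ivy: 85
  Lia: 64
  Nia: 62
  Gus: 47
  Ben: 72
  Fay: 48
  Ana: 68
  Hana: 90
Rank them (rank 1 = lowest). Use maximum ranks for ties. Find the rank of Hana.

10

Sorted (ascending): 43, 47, 48, 62, 64, 68, 68, 72, 85, 90, 97
The 2 values of 68 occupy positions 6–7 → each gets rank 7.
Hana has value 90 → rank 10.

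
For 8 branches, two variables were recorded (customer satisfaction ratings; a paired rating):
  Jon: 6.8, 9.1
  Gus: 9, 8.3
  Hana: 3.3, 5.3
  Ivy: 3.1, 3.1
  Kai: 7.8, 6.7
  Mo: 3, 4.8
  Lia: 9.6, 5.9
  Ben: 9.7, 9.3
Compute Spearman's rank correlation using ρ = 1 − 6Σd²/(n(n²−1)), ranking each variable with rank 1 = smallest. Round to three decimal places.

Ranks of variable 1: 4, 6, 3, 2, 5, 1, 7, 8
Ranks of variable 2: 7, 6, 3, 1, 5, 2, 4, 8
d = r₁ − r₂: -3, 0, 0, 1, 0, -1, 3, 0
d²: 9, 0, 0, 1, 0, 1, 9, 0; Σd² = 20
ρ = 1 − 6·20/(8·63) = 1 − 120/504 = 0.762

0.762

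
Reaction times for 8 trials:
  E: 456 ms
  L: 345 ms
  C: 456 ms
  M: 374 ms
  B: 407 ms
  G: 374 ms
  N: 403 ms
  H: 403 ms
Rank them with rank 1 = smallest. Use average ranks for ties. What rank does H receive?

Sorted (ascending): 345, 374, 374, 403, 403, 407, 456, 456
The 2 values of 374 occupy positions 2–3 → average rank (2+3)/2 = 2.5.
The 2 values of 403 occupy positions 4–5 → average rank (4+5)/2 = 4.5.
The 2 values of 456 occupy positions 7–8 → average rank (7+8)/2 = 7.5.
H has value 403 ms → rank 4.5.

4.5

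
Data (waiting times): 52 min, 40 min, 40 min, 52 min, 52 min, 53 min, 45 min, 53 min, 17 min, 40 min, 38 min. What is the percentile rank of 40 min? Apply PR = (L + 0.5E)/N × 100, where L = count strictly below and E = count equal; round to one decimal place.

31.8

N = 11.
Strictly below 40: 2. Equal to 40: 3.
PR = (2 + 0.5·3)/11 × 100 = 31.8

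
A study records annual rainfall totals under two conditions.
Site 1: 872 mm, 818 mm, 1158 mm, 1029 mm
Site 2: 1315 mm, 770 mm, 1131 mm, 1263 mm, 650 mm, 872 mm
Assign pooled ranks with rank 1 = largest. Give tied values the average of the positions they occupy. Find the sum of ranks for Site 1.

22.5

Sorted (descending): 1315, 1263, 1158, 1131, 1029, 872, 872, 818, 770, 650
The 2 values of 872 occupy positions 6–7 → average rank (6+7)/2 = 6.5.
Site 1 values → pooled ranks: 872→6.5, 818→8, 1158→3, 1029→5
Rank sum = 6.5 + 8 + 3 + 5 = 22.5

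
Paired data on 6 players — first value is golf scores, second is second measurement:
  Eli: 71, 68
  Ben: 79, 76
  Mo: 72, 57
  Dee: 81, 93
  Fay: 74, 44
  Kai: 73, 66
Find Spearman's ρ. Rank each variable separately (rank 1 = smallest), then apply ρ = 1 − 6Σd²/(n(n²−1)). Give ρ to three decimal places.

0.486

Ranks of variable 1: 1, 5, 2, 6, 4, 3
Ranks of variable 2: 4, 5, 2, 6, 1, 3
d = r₁ − r₂: -3, 0, 0, 0, 3, 0
d²: 9, 0, 0, 0, 9, 0; Σd² = 18
ρ = 1 − 6·18/(6·35) = 1 − 108/210 = 0.486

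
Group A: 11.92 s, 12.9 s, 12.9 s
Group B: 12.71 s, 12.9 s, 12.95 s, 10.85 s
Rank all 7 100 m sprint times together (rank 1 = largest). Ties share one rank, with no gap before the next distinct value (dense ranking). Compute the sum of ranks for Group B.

Sorted (descending): 12.95, 12.9, 12.9, 12.9, 12.71, 11.92, 10.85
The 3 values of 12.9 share dense rank 2.
Remaining distinct values take the next consecutive integers.
Group B values → pooled ranks: 12.71→3, 12.9→2, 12.95→1, 10.85→5
Rank sum = 3 + 2 + 1 + 5 = 11

11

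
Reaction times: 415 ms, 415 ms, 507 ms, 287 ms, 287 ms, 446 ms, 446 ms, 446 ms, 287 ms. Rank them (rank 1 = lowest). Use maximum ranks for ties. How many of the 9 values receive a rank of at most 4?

3

Sorted (ascending): 287, 287, 287, 415, 415, 446, 446, 446, 507
The 3 values of 287 occupy positions 1–3 → each gets rank 3.
The 2 values of 415 occupy positions 4–5 → each gets rank 5.
The 3 values of 446 occupy positions 6–8 → each gets rank 8.
Ranks ≤ 4: {3, 3, 3} → 3 values.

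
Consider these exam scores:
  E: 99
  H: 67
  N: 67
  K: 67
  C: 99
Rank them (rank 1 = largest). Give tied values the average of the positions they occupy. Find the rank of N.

4

Sorted (descending): 99, 99, 67, 67, 67
The 2 values of 99 occupy positions 1–2 → average rank (1+2)/2 = 1.5.
The 3 values of 67 occupy positions 3–5 → average rank 4.
N has value 67 → rank 4.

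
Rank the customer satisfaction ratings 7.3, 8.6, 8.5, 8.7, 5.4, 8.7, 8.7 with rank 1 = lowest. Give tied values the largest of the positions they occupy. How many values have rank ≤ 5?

Sorted (ascending): 5.4, 7.3, 8.5, 8.6, 8.7, 8.7, 8.7
The 3 values of 8.7 occupy positions 5–7 → each gets rank 7.
Ranks ≤ 5: {1, 2, 3, 4} → 4 values.

4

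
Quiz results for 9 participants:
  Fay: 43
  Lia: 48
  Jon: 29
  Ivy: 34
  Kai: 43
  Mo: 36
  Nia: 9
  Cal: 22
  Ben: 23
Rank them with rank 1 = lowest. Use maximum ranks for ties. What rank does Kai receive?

8

Sorted (ascending): 9, 22, 23, 29, 34, 36, 43, 43, 48
The 2 values of 43 occupy positions 7–8 → each gets rank 8.
Kai has value 43 → rank 8.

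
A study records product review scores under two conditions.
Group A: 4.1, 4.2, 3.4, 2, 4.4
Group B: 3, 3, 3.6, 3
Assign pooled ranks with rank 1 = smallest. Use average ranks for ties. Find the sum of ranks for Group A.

Sorted (ascending): 2, 3, 3, 3, 3.4, 3.6, 4.1, 4.2, 4.4
The 3 values of 3 occupy positions 2–4 → average rank 3.
Group A values → pooled ranks: 4.1→7, 4.2→8, 3.4→5, 2→1, 4.4→9
Rank sum = 7 + 8 + 5 + 1 + 9 = 30

30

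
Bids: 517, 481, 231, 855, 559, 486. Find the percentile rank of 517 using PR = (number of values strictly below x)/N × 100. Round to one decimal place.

N = 6.
Strictly below 517: 3. Equal to 517: 1.
PR = 3/6 × 100 = 50.0

50.0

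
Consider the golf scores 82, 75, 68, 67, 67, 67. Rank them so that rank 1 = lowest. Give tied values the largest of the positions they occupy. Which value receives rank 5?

75

Sorted (ascending): 67, 67, 67, 68, 75, 82
The 3 values of 67 occupy positions 1–3 → each gets rank 3.
Rank 5 → value 75.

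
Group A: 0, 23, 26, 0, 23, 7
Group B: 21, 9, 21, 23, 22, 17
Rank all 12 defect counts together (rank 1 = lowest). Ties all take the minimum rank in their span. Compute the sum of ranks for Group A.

Sorted (ascending): 0, 0, 7, 9, 17, 21, 21, 22, 23, 23, 23, 26
The 2 values of 0 occupy positions 1–2 → each gets rank 1.
The 2 values of 21 occupy positions 6–7 → each gets rank 6.
The 3 values of 23 occupy positions 9–11 → each gets rank 9.
Group A values → pooled ranks: 0→1, 23→9, 26→12, 0→1, 23→9, 7→3
Rank sum = 1 + 9 + 12 + 1 + 9 + 3 = 35

35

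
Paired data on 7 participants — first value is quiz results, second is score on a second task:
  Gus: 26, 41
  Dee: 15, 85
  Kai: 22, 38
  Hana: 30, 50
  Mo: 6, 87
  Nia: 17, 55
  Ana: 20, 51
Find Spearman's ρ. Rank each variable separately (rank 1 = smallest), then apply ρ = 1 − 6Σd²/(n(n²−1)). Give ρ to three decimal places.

-0.857

Ranks of variable 1: 6, 2, 5, 7, 1, 3, 4
Ranks of variable 2: 2, 6, 1, 3, 7, 5, 4
d = r₁ − r₂: 4, -4, 4, 4, -6, -2, 0
d²: 16, 16, 16, 16, 36, 4, 0; Σd² = 104
ρ = 1 − 6·104/(7·48) = 1 − 624/336 = -0.857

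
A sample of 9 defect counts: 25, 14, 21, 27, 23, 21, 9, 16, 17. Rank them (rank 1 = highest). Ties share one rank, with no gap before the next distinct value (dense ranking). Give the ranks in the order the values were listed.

2, 7, 4, 1, 3, 4, 8, 6, 5

Sorted (descending): 27, 25, 23, 21, 21, 17, 16, 14, 9
The 2 values of 21 share dense rank 4.
Remaining distinct values take the next consecutive integers.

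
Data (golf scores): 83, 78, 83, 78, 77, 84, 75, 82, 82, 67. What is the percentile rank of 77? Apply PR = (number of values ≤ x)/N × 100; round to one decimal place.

30.0

N = 10.
Strictly below 77: 2. Equal to 77: 1.
PR = 3/10 × 100 = 30.0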